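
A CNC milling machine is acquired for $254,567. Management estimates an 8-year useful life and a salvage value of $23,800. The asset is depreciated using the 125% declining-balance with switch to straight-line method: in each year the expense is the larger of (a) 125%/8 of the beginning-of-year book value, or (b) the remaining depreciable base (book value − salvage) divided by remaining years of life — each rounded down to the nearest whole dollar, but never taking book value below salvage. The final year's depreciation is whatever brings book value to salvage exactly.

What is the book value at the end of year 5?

$101,269

Depreciable base = $254,567 − $23,800 = $230,767.
Year 1: DB = ⌊$254,567 × 125%/8⌋ = $39,776; SL = ⌊$230,767/8⌋ = $28,845 → take DB $39,776. Book value $214,791.
Year 2: DB = ⌊$214,791 × 125%/8⌋ = $33,561; SL = ⌊$190,991/7⌋ = $27,284 → take DB $33,561. Book value $181,230.
Year 3: DB = ⌊$181,230 × 125%/8⌋ = $28,317; SL = ⌊$157,430/6⌋ = $26,238 → take DB $28,317. Book value $152,913.
Year 4: DB = ⌊$152,913 × 125%/8⌋ = $23,892; SL = ⌊$129,113/5⌋ = $25,822 → take SL $25,822. Book value $127,091.
Year 5: DB = ⌊$127,091 × 125%/8⌋ = $19,857; SL = ⌊$103,291/4⌋ = $25,822 → take SL $25,822. Book value $101,269.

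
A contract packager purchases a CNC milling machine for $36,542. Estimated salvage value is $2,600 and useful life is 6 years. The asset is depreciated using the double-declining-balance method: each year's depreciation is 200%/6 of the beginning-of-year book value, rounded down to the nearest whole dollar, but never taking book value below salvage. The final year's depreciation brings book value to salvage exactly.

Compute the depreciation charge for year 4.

Depreciable base = $36,542 − $2,600 = $33,942.
Year 1: ⌊$36,542 × 200%/6⌋ = $12,180. Book value $24,362.
Year 2: ⌊$24,362 × 200%/6⌋ = $8,120. Book value $16,242.
Year 3: ⌊$16,242 × 200%/6⌋ = $5,414. Book value $10,828.
Year 4: ⌊$10,828 × 200%/6⌋ = $3,609. Book value $7,219.

$3,609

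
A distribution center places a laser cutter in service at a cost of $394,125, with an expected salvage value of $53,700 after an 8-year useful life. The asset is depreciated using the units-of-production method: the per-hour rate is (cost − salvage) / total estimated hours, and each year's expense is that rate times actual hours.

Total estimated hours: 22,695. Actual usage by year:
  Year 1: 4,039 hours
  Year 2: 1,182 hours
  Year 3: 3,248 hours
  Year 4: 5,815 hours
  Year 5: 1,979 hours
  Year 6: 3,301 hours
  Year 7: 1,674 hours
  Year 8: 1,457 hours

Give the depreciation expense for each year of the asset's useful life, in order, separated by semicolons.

$60,585; $17,730; $48,720; $87,225; $29,685; $49,515; $25,110; $21,855

Depreciable base = $394,125 − $53,700 = $340,425.
Rate = $340,425 / 22,695 hours = $15 per hour.
Year 1: 4,039 × $15 = $60,585. Book value $333,540.
Year 2: 1,182 × $15 = $17,730. Book value $315,810.
Year 3: 3,248 × $15 = $48,720. Book value $267,090.
Year 4: 5,815 × $15 = $87,225. Book value $179,865.
Year 5: 1,979 × $15 = $29,685. Book value $150,180.
Year 6: 3,301 × $15 = $49,515. Book value $100,665.
Year 7: 1,674 × $15 = $25,110. Book value $75,555.
Year 8: 1,457 × $15 = $21,855. Book value $53,700.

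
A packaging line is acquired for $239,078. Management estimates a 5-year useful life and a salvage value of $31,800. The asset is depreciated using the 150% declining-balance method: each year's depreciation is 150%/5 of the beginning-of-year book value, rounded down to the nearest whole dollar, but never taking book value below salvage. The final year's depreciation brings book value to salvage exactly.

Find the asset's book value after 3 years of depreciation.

$82,005

Depreciable base = $239,078 − $31,800 = $207,278.
Year 1: ⌊$239,078 × 150%/5⌋ = $71,723. Book value $167,355.
Year 2: ⌊$167,355 × 150%/5⌋ = $50,206. Book value $117,149.
Year 3: ⌊$117,149 × 150%/5⌋ = $35,144. Book value $82,005.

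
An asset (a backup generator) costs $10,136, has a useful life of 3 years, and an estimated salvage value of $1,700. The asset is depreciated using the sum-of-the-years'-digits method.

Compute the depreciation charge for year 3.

Depreciable base = $10,136 − $1,700 = $8,436.
Sum of the years' digits = 3+2+1 = 6.
Year 1: $8,436 × 3/6 = $4,218. Book value $5,918.
Year 2: $8,436 × 2/6 = $2,812. Book value $3,106.
Year 3: $8,436 × 1/6 = $1,406. Book value $1,700.

$1,406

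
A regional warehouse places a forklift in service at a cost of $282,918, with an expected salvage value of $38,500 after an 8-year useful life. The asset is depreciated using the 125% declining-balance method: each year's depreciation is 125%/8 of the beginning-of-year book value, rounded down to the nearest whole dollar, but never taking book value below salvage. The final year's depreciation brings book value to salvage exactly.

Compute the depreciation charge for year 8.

Depreciable base = $282,918 − $38,500 = $244,418.
Year 1: ⌊$282,918 × 125%/8⌋ = $44,205. Book value $238,713.
Year 2: ⌊$238,713 × 125%/8⌋ = $37,298. Book value $201,415.
Year 3: ⌊$201,415 × 125%/8⌋ = $31,471. Book value $169,944.
Year 4: ⌊$169,944 × 125%/8⌋ = $26,553. Book value $143,391.
Year 5: ⌊$143,391 × 125%/8⌋ = $22,404. Book value $120,987.
Year 6: ⌊$120,987 × 125%/8⌋ = $18,904. Book value $102,083.
Year 7: ⌊$102,083 × 125%/8⌋ = $15,950. Book value $86,133.
Year 8 (final): $86,133 − $38,500 = $47,633. Book value $38,500.

$47,633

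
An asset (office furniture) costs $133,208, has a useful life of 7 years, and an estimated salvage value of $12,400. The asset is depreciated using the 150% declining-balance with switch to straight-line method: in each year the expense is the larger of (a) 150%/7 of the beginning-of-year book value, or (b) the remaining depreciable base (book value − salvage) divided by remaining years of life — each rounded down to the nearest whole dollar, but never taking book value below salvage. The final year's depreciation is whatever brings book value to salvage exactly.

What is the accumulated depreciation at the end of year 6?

$108,018

Depreciable base = $133,208 − $12,400 = $120,808.
Year 1: DB = ⌊$133,208 × 150%/7⌋ = $28,544; SL = ⌊$120,808/7⌋ = $17,258 → take DB $28,544. Book value $104,664.
Year 2: DB = ⌊$104,664 × 150%/7⌋ = $22,428; SL = ⌊$92,264/6⌋ = $15,377 → take DB $22,428. Book value $82,236.
Year 3: DB = ⌊$82,236 × 150%/7⌋ = $17,622; SL = ⌊$69,836/5⌋ = $13,967 → take DB $17,622. Book value $64,614.
Year 4: DB = ⌊$64,614 × 150%/7⌋ = $13,845; SL = ⌊$52,214/4⌋ = $13,053 → take DB $13,845. Book value $50,769.
Year 5: DB = ⌊$50,769 × 150%/7⌋ = $10,879; SL = ⌊$38,369/3⌋ = $12,789 → take SL $12,789. Book value $37,980.
Year 6: DB = ⌊$37,980 × 150%/7⌋ = $8,138; SL = ⌊$25,580/2⌋ = $12,790 → take SL $12,790. Book value $25,190.
Accumulated through year 6 = $133,208 − $25,190 = $108,018.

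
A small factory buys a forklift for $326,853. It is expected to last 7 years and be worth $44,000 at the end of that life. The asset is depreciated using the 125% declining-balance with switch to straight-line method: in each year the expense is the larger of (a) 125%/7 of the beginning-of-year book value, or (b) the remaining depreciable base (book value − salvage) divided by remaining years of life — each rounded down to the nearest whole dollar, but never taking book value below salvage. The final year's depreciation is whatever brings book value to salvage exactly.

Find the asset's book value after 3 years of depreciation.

Depreciable base = $326,853 − $44,000 = $282,853.
Year 1: DB = ⌊$326,853 × 125%/7⌋ = $58,366; SL = ⌊$282,853/7⌋ = $40,407 → take DB $58,366. Book value $268,487.
Year 2: DB = ⌊$268,487 × 125%/7⌋ = $47,944; SL = ⌊$224,487/6⌋ = $37,414 → take DB $47,944. Book value $220,543.
Year 3: DB = ⌊$220,543 × 125%/7⌋ = $39,382; SL = ⌊$176,543/5⌋ = $35,308 → take DB $39,382. Book value $181,161.

$181,161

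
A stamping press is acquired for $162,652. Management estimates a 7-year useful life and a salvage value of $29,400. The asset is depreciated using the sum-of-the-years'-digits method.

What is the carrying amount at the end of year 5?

$43,677

Depreciable base = $162,652 − $29,400 = $133,252.
Sum of the years' digits = 7+6+5+4+3+2+1 = 28.
Year 1: $133,252 × 7/28 = $33,313. Book value $129,339.
Year 2: $133,252 × 6/28 = $28,554. Book value $100,785.
Year 3: $133,252 × 5/28 = $23,795. Book value $76,990.
Year 4: $133,252 × 4/28 = $19,036. Book value $57,954.
Year 5: $133,252 × 3/28 = $14,277. Book value $43,677.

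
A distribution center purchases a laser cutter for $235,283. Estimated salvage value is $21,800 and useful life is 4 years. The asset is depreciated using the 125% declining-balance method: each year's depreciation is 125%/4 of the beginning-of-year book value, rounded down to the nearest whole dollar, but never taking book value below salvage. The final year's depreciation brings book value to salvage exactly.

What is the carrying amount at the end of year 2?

Depreciable base = $235,283 − $21,800 = $213,483.
Year 1: ⌊$235,283 × 125%/4⌋ = $73,525. Book value $161,758.
Year 2: ⌊$161,758 × 125%/4⌋ = $50,549. Book value $111,209.

$111,209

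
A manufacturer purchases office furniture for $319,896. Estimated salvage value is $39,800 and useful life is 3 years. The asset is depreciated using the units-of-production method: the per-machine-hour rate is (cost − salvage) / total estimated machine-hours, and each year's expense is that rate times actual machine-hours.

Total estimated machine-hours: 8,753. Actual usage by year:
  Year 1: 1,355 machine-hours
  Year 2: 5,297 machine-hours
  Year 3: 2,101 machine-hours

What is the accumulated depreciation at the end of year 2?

$212,864

Depreciable base = $319,896 − $39,800 = $280,096.
Rate = $280,096 / 8,753 machine-hours = $32 per machine-hour.
Year 1: 1,355 × $32 = $43,360. Book value $276,536.
Year 2: 5,297 × $32 = $169,504. Book value $107,032.
Accumulated through year 2 = $319,896 − $107,032 = $212,864.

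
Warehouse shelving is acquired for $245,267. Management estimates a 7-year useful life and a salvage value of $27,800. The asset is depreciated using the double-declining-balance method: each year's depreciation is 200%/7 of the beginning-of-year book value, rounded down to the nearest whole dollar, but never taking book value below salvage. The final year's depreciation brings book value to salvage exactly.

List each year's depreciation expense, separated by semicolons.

Depreciable base = $245,267 − $27,800 = $217,467.
Year 1: ⌊$245,267 × 200%/7⌋ = $70,076. Book value $175,191.
Year 2: ⌊$175,191 × 200%/7⌋ = $50,054. Book value $125,137.
Year 3: ⌊$125,137 × 200%/7⌋ = $35,753. Book value $89,384.
Year 4: ⌊$89,384 × 200%/7⌋ = $25,538. Book value $63,846.
Year 5: ⌊$63,846 × 200%/7⌋ = $18,241. Book value $45,605.
Year 6: ⌊$45,605 × 200%/7⌋ = $13,030. Book value $32,575.
Year 7 (final): $32,575 − $27,800 = $4,775. Book value $27,800.

$70,076; $50,054; $35,753; $25,538; $18,241; $13,030; $4,775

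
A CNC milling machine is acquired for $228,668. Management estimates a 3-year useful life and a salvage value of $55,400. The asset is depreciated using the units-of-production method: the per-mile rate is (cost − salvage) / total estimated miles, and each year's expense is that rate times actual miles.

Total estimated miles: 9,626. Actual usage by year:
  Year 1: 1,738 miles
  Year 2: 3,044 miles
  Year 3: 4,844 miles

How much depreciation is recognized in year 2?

$54,792

Depreciable base = $228,668 − $55,400 = $173,268.
Rate = $173,268 / 9,626 miles = $18 per mile.
Year 1: 1,738 × $18 = $31,284. Book value $197,384.
Year 2: 3,044 × $18 = $54,792. Book value $142,592.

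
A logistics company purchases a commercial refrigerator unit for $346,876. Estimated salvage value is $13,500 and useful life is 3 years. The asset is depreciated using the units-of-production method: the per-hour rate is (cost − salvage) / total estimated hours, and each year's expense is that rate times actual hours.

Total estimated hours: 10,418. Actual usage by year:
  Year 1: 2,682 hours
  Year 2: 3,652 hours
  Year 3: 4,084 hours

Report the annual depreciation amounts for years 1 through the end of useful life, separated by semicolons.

Depreciable base = $346,876 − $13,500 = $333,376.
Rate = $333,376 / 10,418 hours = $32 per hour.
Year 1: 2,682 × $32 = $85,824. Book value $261,052.
Year 2: 3,652 × $32 = $116,864. Book value $144,188.
Year 3: 4,084 × $32 = $130,688. Book value $13,500.

$85,824; $116,864; $130,688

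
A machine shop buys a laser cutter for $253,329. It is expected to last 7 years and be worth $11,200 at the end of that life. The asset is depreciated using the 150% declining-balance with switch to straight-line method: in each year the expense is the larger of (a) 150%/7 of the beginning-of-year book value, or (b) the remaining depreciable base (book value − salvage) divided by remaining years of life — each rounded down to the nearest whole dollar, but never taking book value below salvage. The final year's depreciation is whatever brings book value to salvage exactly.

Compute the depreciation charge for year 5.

$27,920

Depreciable base = $253,329 − $11,200 = $242,129.
Year 1: DB = ⌊$253,329 × 150%/7⌋ = $54,284; SL = ⌊$242,129/7⌋ = $34,589 → take DB $54,284. Book value $199,045.
Year 2: DB = ⌊$199,045 × 150%/7⌋ = $42,652; SL = ⌊$187,845/6⌋ = $31,307 → take DB $42,652. Book value $156,393.
Year 3: DB = ⌊$156,393 × 150%/7⌋ = $33,512; SL = ⌊$145,193/5⌋ = $29,038 → take DB $33,512. Book value $122,881.
Year 4: DB = ⌊$122,881 × 150%/7⌋ = $26,331; SL = ⌊$111,681/4⌋ = $27,920 → take SL $27,920. Book value $94,961.
Year 5: DB = ⌊$94,961 × 150%/7⌋ = $20,348; SL = ⌊$83,761/3⌋ = $27,920 → take SL $27,920. Book value $67,041.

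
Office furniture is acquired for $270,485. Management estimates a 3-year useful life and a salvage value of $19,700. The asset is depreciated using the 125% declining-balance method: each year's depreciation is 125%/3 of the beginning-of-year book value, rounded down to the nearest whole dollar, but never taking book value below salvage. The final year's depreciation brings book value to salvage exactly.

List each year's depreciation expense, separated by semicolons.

Depreciable base = $270,485 − $19,700 = $250,785.
Year 1: ⌊$270,485 × 125%/3⌋ = $112,702. Book value $157,783.
Year 2: ⌊$157,783 × 125%/3⌋ = $65,742. Book value $92,041.
Year 3 (final): $92,041 − $19,700 = $72,341. Book value $19,700.

$112,702; $65,742; $72,341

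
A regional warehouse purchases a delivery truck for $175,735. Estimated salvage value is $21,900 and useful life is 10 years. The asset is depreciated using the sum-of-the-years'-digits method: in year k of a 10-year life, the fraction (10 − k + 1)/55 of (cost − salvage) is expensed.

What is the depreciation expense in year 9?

$5,594

Depreciable base = $175,735 − $21,900 = $153,835.
Sum of the years' digits = 10+9+8+7+6+5+4+3+2+1 = 55.
Year 1: $153,835 × 10/55 = $27,970. Book value $147,765.
Year 2: $153,835 × 9/55 = $25,173. Book value $122,592.
Year 3: $153,835 × 8/55 = $22,376. Book value $100,216.
Year 4: $153,835 × 7/55 = $19,579. Book value $80,637.
Year 5: $153,835 × 6/55 = $16,782. Book value $63,855.
Year 6: $153,835 × 5/55 = $13,985. Book value $49,870.
Year 7: $153,835 × 4/55 = $11,188. Book value $38,682.
Year 8: $153,835 × 3/55 = $8,391. Book value $30,291.
Year 9: $153,835 × 2/55 = $5,594. Book value $24,697.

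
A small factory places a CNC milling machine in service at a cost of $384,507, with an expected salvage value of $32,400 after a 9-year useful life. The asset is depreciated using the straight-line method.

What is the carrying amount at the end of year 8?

Depreciable base = $384,507 − $32,400 = $352,107.
Annual expense = $352,107 / 9 = $39,123.
End of year 1: book value $345,384.
End of year 2: book value $306,261.
End of year 3: book value $267,138.
End of year 4: book value $228,015.
End of year 5: book value $188,892.
End of year 6: book value $149,769.
End of year 7: book value $110,646.
End of year 8: book value $71,523.

$71,523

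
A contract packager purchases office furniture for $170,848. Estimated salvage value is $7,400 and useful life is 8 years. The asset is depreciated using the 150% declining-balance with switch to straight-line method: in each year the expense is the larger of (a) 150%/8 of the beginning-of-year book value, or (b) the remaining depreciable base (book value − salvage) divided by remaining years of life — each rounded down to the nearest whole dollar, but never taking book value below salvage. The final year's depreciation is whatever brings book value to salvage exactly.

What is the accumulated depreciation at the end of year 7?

$146,683

Depreciable base = $170,848 − $7,400 = $163,448.
Year 1: DB = ⌊$170,848 × 150%/8⌋ = $32,034; SL = ⌊$163,448/8⌋ = $20,431 → take DB $32,034. Book value $138,814.
Year 2: DB = ⌊$138,814 × 150%/8⌋ = $26,027; SL = ⌊$131,414/7⌋ = $18,773 → take DB $26,027. Book value $112,787.
Year 3: DB = ⌊$112,787 × 150%/8⌋ = $21,147; SL = ⌊$105,387/6⌋ = $17,564 → take DB $21,147. Book value $91,640.
Year 4: DB = ⌊$91,640 × 150%/8⌋ = $17,182; SL = ⌊$84,240/5⌋ = $16,848 → take DB $17,182. Book value $74,458.
Year 5: DB = ⌊$74,458 × 150%/8⌋ = $13,960; SL = ⌊$67,058/4⌋ = $16,764 → take SL $16,764. Book value $57,694.
Year 6: DB = ⌊$57,694 × 150%/8⌋ = $10,817; SL = ⌊$50,294/3⌋ = $16,764 → take SL $16,764. Book value $40,930.
Year 7: DB = ⌊$40,930 × 150%/8⌋ = $7,674; SL = ⌊$33,530/2⌋ = $16,765 → take SL $16,765. Book value $24,165.
Accumulated through year 7 = $170,848 − $24,165 = $146,683.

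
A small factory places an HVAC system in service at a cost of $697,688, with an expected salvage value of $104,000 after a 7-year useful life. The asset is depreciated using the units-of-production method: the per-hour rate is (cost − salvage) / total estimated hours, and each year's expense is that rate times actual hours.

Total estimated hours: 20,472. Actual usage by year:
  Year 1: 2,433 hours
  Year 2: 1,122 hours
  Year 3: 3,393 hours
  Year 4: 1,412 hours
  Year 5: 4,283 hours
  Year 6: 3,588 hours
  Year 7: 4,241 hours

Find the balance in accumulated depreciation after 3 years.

Depreciable base = $697,688 − $104,000 = $593,688.
Rate = $593,688 / 20,472 hours = $29 per hour.
Year 1: 2,433 × $29 = $70,557. Book value $627,131.
Year 2: 1,122 × $29 = $32,538. Book value $594,593.
Year 3: 3,393 × $29 = $98,397. Book value $496,196.
Accumulated through year 3 = $697,688 − $496,196 = $201,492.

$201,492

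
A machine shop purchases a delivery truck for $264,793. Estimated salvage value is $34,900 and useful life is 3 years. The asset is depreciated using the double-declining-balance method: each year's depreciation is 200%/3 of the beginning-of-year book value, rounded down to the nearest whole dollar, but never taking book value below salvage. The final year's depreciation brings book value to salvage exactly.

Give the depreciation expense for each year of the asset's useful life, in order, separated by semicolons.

Depreciable base = $264,793 − $34,900 = $229,893.
Year 1: ⌊$264,793 × 200%/3⌋ = $176,528. Book value $88,265.
Year 2: ⌊$88,265 × 200%/3⌋ = $58,843, capped at $53,365. Book value $34,900.
Year 3 (final): $34,900 − $34,900 = $0. Book value $34,900.

$176,528; $53,365; $0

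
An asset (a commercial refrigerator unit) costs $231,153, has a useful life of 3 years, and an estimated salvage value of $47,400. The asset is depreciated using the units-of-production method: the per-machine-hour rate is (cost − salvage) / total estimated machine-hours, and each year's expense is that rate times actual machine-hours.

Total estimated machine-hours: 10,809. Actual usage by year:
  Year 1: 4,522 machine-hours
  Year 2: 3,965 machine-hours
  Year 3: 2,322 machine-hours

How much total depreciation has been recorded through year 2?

Depreciable base = $231,153 − $47,400 = $183,753.
Rate = $183,753 / 10,809 machine-hours = $17 per machine-hour.
Year 1: 4,522 × $17 = $76,874. Book value $154,279.
Year 2: 3,965 × $17 = $67,405. Book value $86,874.
Accumulated through year 2 = $231,153 − $86,874 = $144,279.

$144,279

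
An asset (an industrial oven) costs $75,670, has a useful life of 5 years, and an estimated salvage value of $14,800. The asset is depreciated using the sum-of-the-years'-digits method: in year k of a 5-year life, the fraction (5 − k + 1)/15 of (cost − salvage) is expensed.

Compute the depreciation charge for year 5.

Depreciable base = $75,670 − $14,800 = $60,870.
Sum of the years' digits = 5+4+3+2+1 = 15.
Year 1: $60,870 × 5/15 = $20,290. Book value $55,380.
Year 2: $60,870 × 4/15 = $16,232. Book value $39,148.
Year 3: $60,870 × 3/15 = $12,174. Book value $26,974.
Year 4: $60,870 × 2/15 = $8,116. Book value $18,858.
Year 5: $60,870 × 1/15 = $4,058. Book value $14,800.

$4,058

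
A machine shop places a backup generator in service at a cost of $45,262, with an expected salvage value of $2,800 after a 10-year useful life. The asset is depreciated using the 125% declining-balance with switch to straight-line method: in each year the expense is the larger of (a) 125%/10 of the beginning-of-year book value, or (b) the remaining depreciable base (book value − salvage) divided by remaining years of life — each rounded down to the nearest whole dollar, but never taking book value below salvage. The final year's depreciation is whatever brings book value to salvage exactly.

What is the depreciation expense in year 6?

Depreciable base = $45,262 − $2,800 = $42,462.
Year 1: DB = ⌊$45,262 × 125%/10⌋ = $5,657; SL = ⌊$42,462/10⌋ = $4,246 → take DB $5,657. Book value $39,605.
Year 2: DB = ⌊$39,605 × 125%/10⌋ = $4,950; SL = ⌊$36,805/9⌋ = $4,089 → take DB $4,950. Book value $34,655.
Year 3: DB = ⌊$34,655 × 125%/10⌋ = $4,331; SL = ⌊$31,855/8⌋ = $3,981 → take DB $4,331. Book value $30,324.
Year 4: DB = ⌊$30,324 × 125%/10⌋ = $3,790; SL = ⌊$27,524/7⌋ = $3,932 → take SL $3,932. Book value $26,392.
Year 5: DB = ⌊$26,392 × 125%/10⌋ = $3,299; SL = ⌊$23,592/6⌋ = $3,932 → take SL $3,932. Book value $22,460.
Year 6: DB = ⌊$22,460 × 125%/10⌋ = $2,807; SL = ⌊$19,660/5⌋ = $3,932 → take SL $3,932. Book value $18,528.

$3,932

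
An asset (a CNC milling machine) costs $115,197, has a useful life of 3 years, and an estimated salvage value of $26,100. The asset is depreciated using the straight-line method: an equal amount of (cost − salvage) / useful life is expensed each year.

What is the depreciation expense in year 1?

$29,699

Depreciable base = $115,197 − $26,100 = $89,097.
Annual expense = $89,097 / 3 = $29,699.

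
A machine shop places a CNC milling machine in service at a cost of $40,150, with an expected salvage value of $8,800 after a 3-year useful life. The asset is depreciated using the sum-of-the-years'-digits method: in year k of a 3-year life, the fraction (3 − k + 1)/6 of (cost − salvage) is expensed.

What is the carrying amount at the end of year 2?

$14,025

Depreciable base = $40,150 − $8,800 = $31,350.
Sum of the years' digits = 3+2+1 = 6.
Year 1: $31,350 × 3/6 = $15,675. Book value $24,475.
Year 2: $31,350 × 2/6 = $10,450. Book value $14,025.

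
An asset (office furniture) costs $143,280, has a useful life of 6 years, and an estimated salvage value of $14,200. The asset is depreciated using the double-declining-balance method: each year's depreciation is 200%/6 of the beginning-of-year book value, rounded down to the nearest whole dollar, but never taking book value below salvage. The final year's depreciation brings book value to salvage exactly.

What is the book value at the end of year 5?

Depreciable base = $143,280 − $14,200 = $129,080.
Year 1: ⌊$143,280 × 200%/6⌋ = $47,760. Book value $95,520.
Year 2: ⌊$95,520 × 200%/6⌋ = $31,840. Book value $63,680.
Year 3: ⌊$63,680 × 200%/6⌋ = $21,226. Book value $42,454.
Year 4: ⌊$42,454 × 200%/6⌋ = $14,151. Book value $28,303.
Year 5: ⌊$28,303 × 200%/6⌋ = $9,434. Book value $18,869.

$18,869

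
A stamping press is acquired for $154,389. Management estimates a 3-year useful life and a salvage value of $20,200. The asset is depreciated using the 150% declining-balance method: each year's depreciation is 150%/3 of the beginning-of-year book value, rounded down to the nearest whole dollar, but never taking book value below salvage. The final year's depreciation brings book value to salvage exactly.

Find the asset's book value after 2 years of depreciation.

Depreciable base = $154,389 − $20,200 = $134,189.
Year 1: ⌊$154,389 × 150%/3⌋ = $77,194. Book value $77,195.
Year 2: ⌊$77,195 × 150%/3⌋ = $38,597. Book value $38,598.

$38,598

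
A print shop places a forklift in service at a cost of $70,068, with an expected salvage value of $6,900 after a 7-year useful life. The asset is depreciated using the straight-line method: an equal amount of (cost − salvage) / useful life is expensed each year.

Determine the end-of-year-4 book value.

Depreciable base = $70,068 − $6,900 = $63,168.
Annual expense = $63,168 / 7 = $9,024.
End of year 1: book value $61,044.
End of year 2: book value $52,020.
End of year 3: book value $42,996.
End of year 4: book value $33,972.

$33,972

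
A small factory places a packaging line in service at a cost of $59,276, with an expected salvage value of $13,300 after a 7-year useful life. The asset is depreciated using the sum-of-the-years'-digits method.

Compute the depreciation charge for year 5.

$4,926

Depreciable base = $59,276 − $13,300 = $45,976.
Sum of the years' digits = 7+6+5+4+3+2+1 = 28.
Year 1: $45,976 × 7/28 = $11,494. Book value $47,782.
Year 2: $45,976 × 6/28 = $9,852. Book value $37,930.
Year 3: $45,976 × 5/28 = $8,210. Book value $29,720.
Year 4: $45,976 × 4/28 = $6,568. Book value $23,152.
Year 5: $45,976 × 3/28 = $4,926. Book value $18,226.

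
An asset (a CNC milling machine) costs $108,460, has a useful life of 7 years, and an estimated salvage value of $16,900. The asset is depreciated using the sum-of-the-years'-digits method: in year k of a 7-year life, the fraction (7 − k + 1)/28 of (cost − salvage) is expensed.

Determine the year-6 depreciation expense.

Depreciable base = $108,460 − $16,900 = $91,560.
Sum of the years' digits = 7+6+5+4+3+2+1 = 28.
Year 1: $91,560 × 7/28 = $22,890. Book value $85,570.
Year 2: $91,560 × 6/28 = $19,620. Book value $65,950.
Year 3: $91,560 × 5/28 = $16,350. Book value $49,600.
Year 4: $91,560 × 4/28 = $13,080. Book value $36,520.
Year 5: $91,560 × 3/28 = $9,810. Book value $26,710.
Year 6: $91,560 × 2/28 = $6,540. Book value $20,170.

$6,540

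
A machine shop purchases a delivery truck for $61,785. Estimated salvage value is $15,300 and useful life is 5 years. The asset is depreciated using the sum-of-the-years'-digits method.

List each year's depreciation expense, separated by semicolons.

$15,495; $12,396; $9,297; $6,198; $3,099

Depreciable base = $61,785 − $15,300 = $46,485.
Sum of the years' digits = 5+4+3+2+1 = 15.
Year 1: $46,485 × 5/15 = $15,495. Book value $46,290.
Year 2: $46,485 × 4/15 = $12,396. Book value $33,894.
Year 3: $46,485 × 3/15 = $9,297. Book value $24,597.
Year 4: $46,485 × 2/15 = $6,198. Book value $18,399.
Year 5: $46,485 × 1/15 = $3,099. Book value $15,300.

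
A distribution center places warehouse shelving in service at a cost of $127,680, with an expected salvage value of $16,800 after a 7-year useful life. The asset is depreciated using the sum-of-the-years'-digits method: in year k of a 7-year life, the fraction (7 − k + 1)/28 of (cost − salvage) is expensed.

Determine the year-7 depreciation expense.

Depreciable base = $127,680 − $16,800 = $110,880.
Sum of the years' digits = 7+6+5+4+3+2+1 = 28.
Year 1: $110,880 × 7/28 = $27,720. Book value $99,960.
Year 2: $110,880 × 6/28 = $23,760. Book value $76,200.
Year 3: $110,880 × 5/28 = $19,800. Book value $56,400.
Year 4: $110,880 × 4/28 = $15,840. Book value $40,560.
Year 5: $110,880 × 3/28 = $11,880. Book value $28,680.
Year 6: $110,880 × 2/28 = $7,920. Book value $20,760.
Year 7: $110,880 × 1/28 = $3,960. Book value $16,800.

$3,960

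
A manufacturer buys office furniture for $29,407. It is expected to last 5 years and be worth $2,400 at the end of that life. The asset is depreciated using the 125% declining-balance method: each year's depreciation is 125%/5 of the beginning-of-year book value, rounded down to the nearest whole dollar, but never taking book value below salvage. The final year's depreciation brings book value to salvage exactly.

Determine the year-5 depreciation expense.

Depreciable base = $29,407 − $2,400 = $27,007.
Year 1: ⌊$29,407 × 125%/5⌋ = $7,351. Book value $22,056.
Year 2: ⌊$22,056 × 125%/5⌋ = $5,514. Book value $16,542.
Year 3: ⌊$16,542 × 125%/5⌋ = $4,135. Book value $12,407.
Year 4: ⌊$12,407 × 125%/5⌋ = $3,101. Book value $9,306.
Year 5 (final): $9,306 − $2,400 = $6,906. Book value $2,400.

$6,906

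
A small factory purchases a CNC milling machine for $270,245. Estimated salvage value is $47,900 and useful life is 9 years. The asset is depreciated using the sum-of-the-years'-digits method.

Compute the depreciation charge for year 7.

$14,823

Depreciable base = $270,245 − $47,900 = $222,345.
Sum of the years' digits = 9+8+7+6+5+4+3+2+1 = 45.
Year 1: $222,345 × 9/45 = $44,469. Book value $225,776.
Year 2: $222,345 × 8/45 = $39,528. Book value $186,248.
Year 3: $222,345 × 7/45 = $34,587. Book value $151,661.
Year 4: $222,345 × 6/45 = $29,646. Book value $122,015.
Year 5: $222,345 × 5/45 = $24,705. Book value $97,310.
Year 6: $222,345 × 4/45 = $19,764. Book value $77,546.
Year 7: $222,345 × 3/45 = $14,823. Book value $62,723.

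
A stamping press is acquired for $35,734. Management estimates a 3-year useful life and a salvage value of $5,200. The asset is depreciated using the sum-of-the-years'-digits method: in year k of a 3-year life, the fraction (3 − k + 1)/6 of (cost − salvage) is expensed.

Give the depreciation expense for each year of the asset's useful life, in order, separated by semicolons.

$15,267; $10,178; $5,089

Depreciable base = $35,734 − $5,200 = $30,534.
Sum of the years' digits = 3+2+1 = 6.
Year 1: $30,534 × 3/6 = $15,267. Book value $20,467.
Year 2: $30,534 × 2/6 = $10,178. Book value $10,289.
Year 3: $30,534 × 1/6 = $5,089. Book value $5,200.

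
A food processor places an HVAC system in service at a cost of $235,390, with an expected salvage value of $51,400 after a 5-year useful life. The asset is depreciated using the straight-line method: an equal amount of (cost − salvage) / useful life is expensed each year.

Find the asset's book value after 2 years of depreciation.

Depreciable base = $235,390 − $51,400 = $183,990.
Annual expense = $183,990 / 5 = $36,798.
End of year 1: book value $198,592.
End of year 2: book value $161,794.

$161,794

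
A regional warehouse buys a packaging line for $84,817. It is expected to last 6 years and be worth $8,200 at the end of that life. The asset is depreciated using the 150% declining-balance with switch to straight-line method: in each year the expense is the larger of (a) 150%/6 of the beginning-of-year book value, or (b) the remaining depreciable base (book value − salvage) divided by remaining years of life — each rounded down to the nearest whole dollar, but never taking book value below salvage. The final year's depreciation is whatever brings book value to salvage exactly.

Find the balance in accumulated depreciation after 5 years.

Depreciable base = $84,817 − $8,200 = $76,617.
Year 1: DB = ⌊$84,817 × 150%/6⌋ = $21,204; SL = ⌊$76,617/6⌋ = $12,769 → take DB $21,204. Book value $63,613.
Year 2: DB = ⌊$63,613 × 150%/6⌋ = $15,903; SL = ⌊$55,413/5⌋ = $11,082 → take DB $15,903. Book value $47,710.
Year 3: DB = ⌊$47,710 × 150%/6⌋ = $11,927; SL = ⌊$39,510/4⌋ = $9,877 → take DB $11,927. Book value $35,783.
Year 4: DB = ⌊$35,783 × 150%/6⌋ = $8,945; SL = ⌊$27,583/3⌋ = $9,194 → take SL $9,194. Book value $26,589.
Year 5: DB = ⌊$26,589 × 150%/6⌋ = $6,647; SL = ⌊$18,389/2⌋ = $9,194 → take SL $9,194. Book value $17,395.
Accumulated through year 5 = $84,817 − $17,395 = $67,422.

$67,422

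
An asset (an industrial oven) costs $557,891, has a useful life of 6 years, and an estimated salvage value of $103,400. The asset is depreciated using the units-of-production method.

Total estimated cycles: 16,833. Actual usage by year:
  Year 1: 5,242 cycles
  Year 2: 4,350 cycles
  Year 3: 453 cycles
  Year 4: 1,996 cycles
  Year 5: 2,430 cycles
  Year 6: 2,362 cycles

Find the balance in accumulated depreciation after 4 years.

Depreciable base = $557,891 − $103,400 = $454,491.
Rate = $454,491 / 16,833 cycles = $27 per cycle.
Year 1: 5,242 × $27 = $141,534. Book value $416,357.
Year 2: 4,350 × $27 = $117,450. Book value $298,907.
Year 3: 453 × $27 = $12,231. Book value $286,676.
Year 4: 1,996 × $27 = $53,892. Book value $232,784.
Accumulated through year 4 = $557,891 − $232,784 = $325,107.

$325,107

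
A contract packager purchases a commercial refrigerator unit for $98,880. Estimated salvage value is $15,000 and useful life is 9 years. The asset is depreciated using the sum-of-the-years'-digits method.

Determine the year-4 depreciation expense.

$11,184

Depreciable base = $98,880 − $15,000 = $83,880.
Sum of the years' digits = 9+8+7+6+5+4+3+2+1 = 45.
Year 1: $83,880 × 9/45 = $16,776. Book value $82,104.
Year 2: $83,880 × 8/45 = $14,912. Book value $67,192.
Year 3: $83,880 × 7/45 = $13,048. Book value $54,144.
Year 4: $83,880 × 6/45 = $11,184. Book value $42,960.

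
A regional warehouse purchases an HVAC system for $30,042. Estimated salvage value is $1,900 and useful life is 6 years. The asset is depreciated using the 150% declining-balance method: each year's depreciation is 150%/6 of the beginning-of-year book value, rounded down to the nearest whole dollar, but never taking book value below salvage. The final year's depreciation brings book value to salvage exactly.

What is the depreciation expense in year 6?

$5,231

Depreciable base = $30,042 − $1,900 = $28,142.
Year 1: ⌊$30,042 × 150%/6⌋ = $7,510. Book value $22,532.
Year 2: ⌊$22,532 × 150%/6⌋ = $5,633. Book value $16,899.
Year 3: ⌊$16,899 × 150%/6⌋ = $4,224. Book value $12,675.
Year 4: ⌊$12,675 × 150%/6⌋ = $3,168. Book value $9,507.
Year 5: ⌊$9,507 × 150%/6⌋ = $2,376. Book value $7,131.
Year 6 (final): $7,131 − $1,900 = $5,231. Book value $1,900.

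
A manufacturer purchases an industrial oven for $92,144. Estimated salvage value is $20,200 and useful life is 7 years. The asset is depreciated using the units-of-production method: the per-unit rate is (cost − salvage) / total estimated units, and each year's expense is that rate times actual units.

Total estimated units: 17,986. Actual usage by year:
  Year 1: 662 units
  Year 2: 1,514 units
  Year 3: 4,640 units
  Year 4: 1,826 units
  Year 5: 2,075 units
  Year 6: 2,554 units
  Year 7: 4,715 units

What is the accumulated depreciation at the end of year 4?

$34,568

Depreciable base = $92,144 − $20,200 = $71,944.
Rate = $71,944 / 17,986 units = $4 per unit.
Year 1: 662 × $4 = $2,648. Book value $89,496.
Year 2: 1,514 × $4 = $6,056. Book value $83,440.
Year 3: 4,640 × $4 = $18,560. Book value $64,880.
Year 4: 1,826 × $4 = $7,304. Book value $57,576.
Accumulated through year 4 = $92,144 − $57,576 = $34,568.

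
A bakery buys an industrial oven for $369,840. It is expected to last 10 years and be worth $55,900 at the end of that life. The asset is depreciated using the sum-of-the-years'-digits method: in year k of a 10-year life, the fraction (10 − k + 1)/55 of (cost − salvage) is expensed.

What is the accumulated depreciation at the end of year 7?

$279,692

Depreciable base = $369,840 − $55,900 = $313,940.
Sum of the years' digits = 10+9+8+7+6+5+4+3+2+1 = 55.
Year 1: $313,940 × 10/55 = $57,080. Book value $312,760.
Year 2: $313,940 × 9/55 = $51,372. Book value $261,388.
Year 3: $313,940 × 8/55 = $45,664. Book value $215,724.
Year 4: $313,940 × 7/55 = $39,956. Book value $175,768.
Year 5: $313,940 × 6/55 = $34,248. Book value $141,520.
Year 6: $313,940 × 5/55 = $28,540. Book value $112,980.
Year 7: $313,940 × 4/55 = $22,832. Book value $90,148.
Accumulated through year 7 = $369,840 − $90,148 = $279,692.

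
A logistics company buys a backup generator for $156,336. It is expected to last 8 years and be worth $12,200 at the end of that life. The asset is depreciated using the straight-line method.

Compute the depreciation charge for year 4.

$18,017

Depreciable base = $156,336 − $12,200 = $144,136.
Annual expense = $144,136 / 8 = $18,017.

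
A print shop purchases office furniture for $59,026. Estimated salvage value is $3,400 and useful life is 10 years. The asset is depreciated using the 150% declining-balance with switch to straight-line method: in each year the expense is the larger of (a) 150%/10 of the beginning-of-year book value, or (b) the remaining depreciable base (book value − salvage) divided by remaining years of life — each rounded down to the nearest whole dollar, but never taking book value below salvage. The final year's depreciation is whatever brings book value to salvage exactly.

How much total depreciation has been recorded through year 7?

Depreciable base = $59,026 − $3,400 = $55,626.
Year 1: DB = ⌊$59,026 × 150%/10⌋ = $8,853; SL = ⌊$55,626/10⌋ = $5,562 → take DB $8,853. Book value $50,173.
Year 2: DB = ⌊$50,173 × 150%/10⌋ = $7,525; SL = ⌊$46,773/9⌋ = $5,197 → take DB $7,525. Book value $42,648.
Year 3: DB = ⌊$42,648 × 150%/10⌋ = $6,397; SL = ⌊$39,248/8⌋ = $4,906 → take DB $6,397. Book value $36,251.
Year 4: DB = ⌊$36,251 × 150%/10⌋ = $5,437; SL = ⌊$32,851/7⌋ = $4,693 → take DB $5,437. Book value $30,814.
Year 5: DB = ⌊$30,814 × 150%/10⌋ = $4,622; SL = ⌊$27,414/6⌋ = $4,569 → take DB $4,622. Book value $26,192.
Year 6: DB = ⌊$26,192 × 150%/10⌋ = $3,928; SL = ⌊$22,792/5⌋ = $4,558 → take SL $4,558. Book value $21,634.
Year 7: DB = ⌊$21,634 × 150%/10⌋ = $3,245; SL = ⌊$18,234/4⌋ = $4,558 → take SL $4,558. Book value $17,076.
Accumulated through year 7 = $59,026 − $17,076 = $41,950.

$41,950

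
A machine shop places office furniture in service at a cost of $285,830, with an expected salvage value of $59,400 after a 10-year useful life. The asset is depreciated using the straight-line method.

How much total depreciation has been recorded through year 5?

$113,215

Depreciable base = $285,830 − $59,400 = $226,430.
Annual expense = $226,430 / 10 = $22,643.
End of year 1: book value $263,187.
End of year 2: book value $240,544.
End of year 3: book value $217,901.
End of year 4: book value $195,258.
End of year 5: book value $172,615.
Accumulated through year 5 = $285,830 − $172,615 = $113,215.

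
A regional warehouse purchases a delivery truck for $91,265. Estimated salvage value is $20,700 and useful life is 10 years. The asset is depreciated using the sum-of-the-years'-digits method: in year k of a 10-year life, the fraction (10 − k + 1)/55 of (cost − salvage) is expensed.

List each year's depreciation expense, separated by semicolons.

$12,830; $11,547; $10,264; $8,981; $7,698; $6,415; $5,132; $3,849; $2,566; $1,283

Depreciable base = $91,265 − $20,700 = $70,565.
Sum of the years' digits = 10+9+8+7+6+5+4+3+2+1 = 55.
Year 1: $70,565 × 10/55 = $12,830. Book value $78,435.
Year 2: $70,565 × 9/55 = $11,547. Book value $66,888.
Year 3: $70,565 × 8/55 = $10,264. Book value $56,624.
Year 4: $70,565 × 7/55 = $8,981. Book value $47,643.
Year 5: $70,565 × 6/55 = $7,698. Book value $39,945.
Year 6: $70,565 × 5/55 = $6,415. Book value $33,530.
Year 7: $70,565 × 4/55 = $5,132. Book value $28,398.
Year 8: $70,565 × 3/55 = $3,849. Book value $24,549.
Year 9: $70,565 × 2/55 = $2,566. Book value $21,983.
Year 10: $70,565 × 1/55 = $1,283. Book value $20,700.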